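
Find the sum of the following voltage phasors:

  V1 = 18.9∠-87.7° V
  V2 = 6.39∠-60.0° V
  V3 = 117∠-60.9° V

Step 1 — Convert each phasor to rectangular form:
  V1 = 18.9·(cos(-87.7°) + j·sin(-87.7°)) = 0.7585 - j18.88 V
  V2 = 6.39·(cos(-60.0°) + j·sin(-60.0°)) = 3.195 - j5.534 V
  V3 = 117·(cos(-60.9°) + j·sin(-60.9°)) = 56.9 - j102.2 V
Step 2 — Sum components: V_total = 60.85 - j126.7 V.
Step 3 — Convert to polar: |V_total| = 140.5 V, ∠V_total = -64.3°.

V_total = 140.5∠-64.3° V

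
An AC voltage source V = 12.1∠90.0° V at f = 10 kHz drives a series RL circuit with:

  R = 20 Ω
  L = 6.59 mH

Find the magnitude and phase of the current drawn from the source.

Step 1 — Angular frequency: ω = 2π·f = 2π·1e+04 = 6.283e+04 rad/s.
Step 2 — Component impedances:
  R: Z = R = 20 Ω
  L: Z = jωL = j·6.283e+04·0.00659 = 0 + j414.1 Ω
Step 3 — Series combination: Z_total = R + L = 20 + j414.1 Ω = 414.5∠87.2° Ω.
Step 4 — Source phasor: V = 12.1∠90.0° V = 0 + j12.1 V.
Step 5 — Ohm's law: I = V / Z_total = (0 + j12.1) / (20 + j414.1) = 0.02915 + j0.001408 A.
Step 6 — Convert to polar: |I| = 0.02919 A, ∠I = 2.8°.

I = 0.02919∠2.8° A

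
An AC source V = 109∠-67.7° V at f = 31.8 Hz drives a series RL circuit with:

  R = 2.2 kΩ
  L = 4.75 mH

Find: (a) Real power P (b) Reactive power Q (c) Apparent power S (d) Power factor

Step 1 — Angular frequency: ω = 2π·f = 2π·31.8 = 199.8 rad/s.
Step 2 — Component impedances:
  R: Z = R = 2200 Ω
  L: Z = jωL = j·199.8·0.00475 = 0 + j0.9491 Ω
Step 3 — Series combination: Z_total = R + L = 2200 + j0.9491 Ω = 2200∠0.0° Ω.
Step 4 — Source phasor: V = 109∠-67.7° V = 41.36 - j100.8 V.
Step 5 — Current: I = V / Z = 0.01878 - j0.04585 A = 0.04955∠-67.7° A.
Step 6 — Complex power: S = V·I* = 5.4 + j0.00233 VA.
Step 7 — Real power: P = Re(S) = 5.4 W.
Step 8 — Reactive power: Q = Im(S) = 0.00233 VAR.
Step 9 — Apparent power: |S| = 5.4 VA.
Step 10 — Power factor: PF = P/|S| = 1 (lagging).

(a) P = 5.4 W  (b) Q = 0.00233 VAR  (c) S = 5.4 VA  (d) PF = 1 (lagging)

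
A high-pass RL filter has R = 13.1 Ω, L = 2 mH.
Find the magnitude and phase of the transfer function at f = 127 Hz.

Step 1 — Angular frequency: ω = 2π·127 = 798 rad/s.
Step 2 — Transfer function: H(jω) = jωL/(R + jωL).
Step 3 — Numerator jωL = j·1.596; denominator R + jωL = 13.1 + j1.596.
Step 4 — H = 0.01462 + j0.12.
Step 5 — Magnitude: |H| = 0.1209 (-18.3 dB); phase: φ = 83.1°.

|H| = 0.1209 (-18.3 dB), φ = 83.1°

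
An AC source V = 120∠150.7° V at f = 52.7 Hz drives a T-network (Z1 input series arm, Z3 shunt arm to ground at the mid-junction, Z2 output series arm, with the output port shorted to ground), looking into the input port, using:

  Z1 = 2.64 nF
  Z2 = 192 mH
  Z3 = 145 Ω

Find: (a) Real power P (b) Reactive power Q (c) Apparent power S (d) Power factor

Step 1 — Angular frequency: ω = 2π·f = 2π·52.7 = 331.1 rad/s.
Step 2 — Component impedances:
  Z1: Z = 1/(jωC) = -j/(ω·C) = 0 - j1.144e+06 Ω
  Z2: Z = jωL = j·331.1·0.192 = 0 + j63.58 Ω
  Z3: Z = R = 145 Ω
Step 3 — With the output port shorted to ground, the output series arm Z2 runs from the junction to ground; the shunt arm Z3 also runs from the junction to ground. They appear in parallel: Z3 || Z2 = 23.38 + j53.32 Ω.
Step 4 — Series with input arm Z1: Z_in = Z1 + (Z3 || Z2) = 23.38 - j1.144e+06 Ω = 1.144e+06∠-90.0° Ω.
Step 5 — Source phasor: V = 120∠150.7° V = -104.6 + j58.73 V.
Step 6 — Current: I = V / Z = -5.134e-05 - j9.148e-05 A = 0.0001049∠-119.3° A.
Step 7 — Complex power: S = V·I* = 2.573e-07 - j0.01259 VA.
Step 8 — Real power: P = Re(S) = 2.573e-07 W.
Step 9 — Reactive power: Q = Im(S) = -0.01259 VAR.
Step 10 — Apparent power: |S| = 0.01259 VA.
Step 11 — Power factor: PF = P/|S| = 2.044e-05 (leading).

(a) P = 2.573e-07 W  (b) Q = -0.01259 VAR  (c) S = 0.01259 VA  (d) PF = 2.044e-05 (leading)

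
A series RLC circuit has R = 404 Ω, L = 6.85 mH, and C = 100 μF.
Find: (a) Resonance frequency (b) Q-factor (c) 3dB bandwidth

Step 1 — Resonance: ω₀ = 1/√(LC) = 1/√(0.00685·0.0001) = 1208 rad/s.
Step 2 — f₀ = ω₀/(2π) = 192.3 Hz.
Step 3 — Series Q: Q = ω₀L/R = 1208·0.00685/404 = 0.02049.
Step 4 — Bandwidth: Δω = ω₀/Q = 5.898e+04 rad/s; BW = Δω/(2π) = 9387 Hz.

(a) f₀ = 192.3 Hz  (b) Q = 0.02049  (c) BW = 9387 Hz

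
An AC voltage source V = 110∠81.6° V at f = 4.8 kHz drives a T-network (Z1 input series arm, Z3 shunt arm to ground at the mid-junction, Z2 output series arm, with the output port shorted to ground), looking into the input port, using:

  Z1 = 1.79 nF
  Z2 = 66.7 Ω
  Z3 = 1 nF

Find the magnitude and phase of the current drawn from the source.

Step 1 — Angular frequency: ω = 2π·f = 2π·4800 = 3.016e+04 rad/s.
Step 2 — Component impedances:
  Z1: Z = 1/(jωC) = -j/(ω·C) = 0 - j1.852e+04 Ω
  Z2: Z = R = 66.7 Ω
  Z3: Z = 1/(jωC) = -j/(ω·C) = 0 - j3.316e+04 Ω
Step 3 — With the output port shorted to ground, the output series arm Z2 runs from the junction to ground; the shunt arm Z3 also runs from the junction to ground. They appear in parallel: Z3 || Z2 = 66.7 - j0.1342 Ω.
Step 4 — Series with input arm Z1: Z_in = Z1 + (Z3 || Z2) = 66.7 - j1.852e+04 Ω = 1.852e+04∠-89.8° Ω.
Step 5 — Source phasor: V = 110∠81.6° V = 16.07 + j108.8 V.
Step 6 — Ohm's law: I = V / Z_total = (16.07 + j108.8) / (66.7 - j1.852e+04) = -0.005871 + j0.0008886 A.
Step 7 — Convert to polar: |I| = 0.005938 A, ∠I = 171.4°.

I = 0.005938∠171.4° A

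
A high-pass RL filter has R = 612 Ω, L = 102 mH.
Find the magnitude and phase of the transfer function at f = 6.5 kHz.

Step 1 — Angular frequency: ω = 2π·6500 = 4.084e+04 rad/s.
Step 2 — Transfer function: H(jω) = jωL/(R + jωL).
Step 3 — Numerator jωL = j·4166; denominator R + jωL = 612 + j4166.
Step 4 — H = 0.9789 + j0.1438.
Step 5 — Magnitude: |H| = 0.9894 (-0.1 dB); phase: φ = 8.4°.

|H| = 0.9894 (-0.1 dB), φ = 8.4°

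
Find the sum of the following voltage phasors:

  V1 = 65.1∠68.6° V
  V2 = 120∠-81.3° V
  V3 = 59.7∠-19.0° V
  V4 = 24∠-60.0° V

Step 1 — Convert each phasor to rectangular form:
  V1 = 65.1·(cos(68.6°) + j·sin(68.6°)) = 23.75 + j60.61 V
  V2 = 120·(cos(-81.3°) + j·sin(-81.3°)) = 18.15 - j118.6 V
  V3 = 59.7·(cos(-19.0°) + j·sin(-19.0°)) = 56.45 - j19.44 V
  V4 = 24·(cos(-60.0°) + j·sin(-60.0°)) = 12 - j20.78 V
Step 2 — Sum components: V_total = 110.4 - j98.23 V.
Step 3 — Convert to polar: |V_total| = 147.7 V, ∠V_total = -41.7°.

V_total = 147.7∠-41.7° V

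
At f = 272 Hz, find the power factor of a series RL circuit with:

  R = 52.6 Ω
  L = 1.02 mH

Step 1 — Angular frequency: ω = 2π·f = 2π·272 = 1709 rad/s.
Step 2 — Component impedances:
  R: Z = R = 52.6 Ω
  L: Z = jωL = j·1709·0.00102 = 0 + j1.743 Ω
Step 3 — Series combination: Z_total = R + L = 52.6 + j1.743 Ω = 52.63∠1.9° Ω.
Step 4 — Power factor: PF = cos(φ) = Re(Z)/|Z| = 52.6/52.6289 = 0.9995.
Step 5 — Type: Im(Z) = 1.743 ⇒ lagging (phase φ = 1.9°).

PF = 0.9995 (lagging, φ = 1.9°)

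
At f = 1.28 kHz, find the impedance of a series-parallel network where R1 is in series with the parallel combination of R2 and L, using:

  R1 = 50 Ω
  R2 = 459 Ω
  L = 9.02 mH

Step 1 — Angular frequency: ω = 2π·f = 2π·1280 = 8042 rad/s.
Step 2 — Component impedances:
  R1: Z = R = 50 Ω
  R2: Z = R = 459 Ω
  L: Z = jωL = j·8042·0.00902 = 0 + j72.54 Ω
Step 3 — Parallel branch: R2 || L = 1/(1/R2 + 1/L) = 11.19 + j70.78 Ω.
Step 4 — Series with R1: Z_total = R1 + (R2 || L) = 61.19 + j70.78 Ω = 93.56∠49.2° Ω.

Z = 61.19 + j70.78 Ω = 93.56∠49.2° Ω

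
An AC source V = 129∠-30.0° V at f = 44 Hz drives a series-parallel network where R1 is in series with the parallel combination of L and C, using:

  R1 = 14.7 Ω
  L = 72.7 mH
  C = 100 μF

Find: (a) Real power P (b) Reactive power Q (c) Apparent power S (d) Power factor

Step 1 — Angular frequency: ω = 2π·f = 2π·44 = 276.5 rad/s.
Step 2 — Component impedances:
  R1: Z = R = 14.7 Ω
  L: Z = jωL = j·276.5·0.0727 = 0 + j20.1 Ω
  C: Z = 1/(jωC) = -j/(ω·C) = 0 - j36.17 Ω
Step 3 — Parallel branch: L || C = 1/(1/L + 1/C) = 0 + j45.23 Ω.
Step 4 — Series with R1: Z_total = R1 + (L || C) = 14.7 + j45.23 Ω = 47.56∠72.0° Ω.
Step 5 — Source phasor: V = 129∠-30.0° V = 111.7 - j64.5 V.
Step 6 — Current: I = V / Z = -0.5637 - j2.653 A = 2.712∠-102.0° A.
Step 7 — Complex power: S = V·I* = 108.1 + j332.8 VA.
Step 8 — Real power: P = Re(S) = 108.1 W.
Step 9 — Reactive power: Q = Im(S) = 332.8 VAR.
Step 10 — Apparent power: |S| = 349.9 VA.
Step 11 — Power factor: PF = P/|S| = 0.3091 (lagging).

(a) P = 108.1 W  (b) Q = 332.8 VAR  (c) S = 349.9 VA  (d) PF = 0.3091 (lagging)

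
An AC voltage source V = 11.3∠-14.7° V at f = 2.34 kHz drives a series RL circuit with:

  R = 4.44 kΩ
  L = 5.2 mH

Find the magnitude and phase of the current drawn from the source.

Step 1 — Angular frequency: ω = 2π·f = 2π·2340 = 1.47e+04 rad/s.
Step 2 — Component impedances:
  R: Z = R = 4440 Ω
  L: Z = jωL = j·1.47e+04·0.0052 = 0 + j76.45 Ω
Step 3 — Series combination: Z_total = R + L = 4440 + j76.45 Ω = 4441∠1.0° Ω.
Step 4 — Source phasor: V = 11.3∠-14.7° V = 10.93 - j2.867 V.
Step 5 — Ohm's law: I = V / Z_total = (10.93 - j2.867) / (4440 + j76.45) = 0.00245 - j0.000688 A.
Step 6 — Convert to polar: |I| = 0.002545 A, ∠I = -15.7°.

I = 0.002545∠-15.7° A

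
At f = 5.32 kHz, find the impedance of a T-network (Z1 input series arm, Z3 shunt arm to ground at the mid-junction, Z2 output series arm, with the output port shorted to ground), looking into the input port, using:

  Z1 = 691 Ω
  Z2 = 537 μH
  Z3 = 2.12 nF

Step 1 — Angular frequency: ω = 2π·f = 2π·5320 = 3.343e+04 rad/s.
Step 2 — Component impedances:
  Z1: Z = R = 691 Ω
  Z2: Z = jωL = j·3.343e+04·0.000537 = 0 + j17.95 Ω
  Z3: Z = 1/(jωC) = -j/(ω·C) = 0 - j1.411e+04 Ω
Step 3 — With the output port shorted to ground, the output series arm Z2 runs from the junction to ground; the shunt arm Z3 also runs from the junction to ground. They appear in parallel: Z3 || Z2 = 0 + j17.97 Ω.
Step 4 — Series with input arm Z1: Z_in = Z1 + (Z3 || Z2) = 691 + j17.97 Ω = 691.2∠1.5° Ω.

Z = 691 + j17.97 Ω = 691.2∠1.5° Ω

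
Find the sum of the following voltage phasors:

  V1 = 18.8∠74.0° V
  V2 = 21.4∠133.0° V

Step 1 — Convert each phasor to rectangular form:
  V1 = 18.8·(cos(74.0°) + j·sin(74.0°)) = 5.182 + j18.07 V
  V2 = 21.4·(cos(133.0°) + j·sin(133.0°)) = -14.59 + j15.65 V
Step 2 — Sum components: V_total = -9.413 + j33.72 V.
Step 3 — Convert to polar: |V_total| = 35.01 V, ∠V_total = 105.6°.

V_total = 35.01∠105.6° V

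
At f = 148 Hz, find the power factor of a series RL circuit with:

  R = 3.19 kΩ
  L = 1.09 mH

Step 1 — Angular frequency: ω = 2π·f = 2π·148 = 929.9 rad/s.
Step 2 — Component impedances:
  R: Z = R = 3190 Ω
  L: Z = jωL = j·929.9·0.00109 = 0 + j1.014 Ω
Step 3 — Series combination: Z_total = R + L = 3190 + j1.014 Ω = 3190∠0.0° Ω.
Step 4 — Power factor: PF = cos(φ) = Re(Z)/|Z| = 3190/3190 = 1.
Step 5 — Type: Im(Z) = 1.014 ⇒ lagging (phase φ = 0.0°).

PF = 1 (lagging, φ = 0.0°)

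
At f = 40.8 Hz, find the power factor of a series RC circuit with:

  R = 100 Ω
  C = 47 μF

Step 1 — Angular frequency: ω = 2π·f = 2π·40.8 = 256.4 rad/s.
Step 2 — Component impedances:
  R: Z = R = 100 Ω
  C: Z = 1/(jωC) = -j/(ω·C) = 0 - j83 Ω
Step 3 — Series combination: Z_total = R + C = 100 - j83 Ω = 130∠-39.7° Ω.
Step 4 — Power factor: PF = cos(φ) = Re(Z)/|Z| = 100/129.96 = 0.7695.
Step 5 — Type: Im(Z) = -83 ⇒ leading (phase φ = -39.7°).

PF = 0.7695 (leading, φ = -39.7°)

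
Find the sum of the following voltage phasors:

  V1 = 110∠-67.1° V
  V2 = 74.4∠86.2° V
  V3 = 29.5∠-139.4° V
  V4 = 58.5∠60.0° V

Step 1 — Convert each phasor to rectangular form:
  V1 = 110·(cos(-67.1°) + j·sin(-67.1°)) = 42.8 - j101.3 V
  V2 = 74.4·(cos(86.2°) + j·sin(86.2°)) = 4.931 + j74.24 V
  V3 = 29.5·(cos(-139.4°) + j·sin(-139.4°)) = -22.4 - j19.2 V
  V4 = 58.5·(cos(60.0°) + j·sin(60.0°)) = 29.25 + j50.66 V
Step 2 — Sum components: V_total = 54.59 + j4.371 V.
Step 3 — Convert to polar: |V_total| = 54.76 V, ∠V_total = 4.6°.

V_total = 54.76∠4.6° V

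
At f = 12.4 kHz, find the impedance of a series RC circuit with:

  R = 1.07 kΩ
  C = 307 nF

Step 1 — Angular frequency: ω = 2π·f = 2π·1.24e+04 = 7.791e+04 rad/s.
Step 2 — Component impedances:
  R: Z = R = 1070 Ω
  C: Z = 1/(jωC) = -j/(ω·C) = 0 - j41.81 Ω
Step 3 — Series combination: Z_total = R + C = 1070 - j41.81 Ω = 1071∠-2.2° Ω.

Z = 1070 - j41.81 Ω = 1071∠-2.2° Ω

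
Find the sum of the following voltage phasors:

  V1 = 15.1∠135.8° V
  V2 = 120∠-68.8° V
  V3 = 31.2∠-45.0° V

Step 1 — Convert each phasor to rectangular form:
  V1 = 15.1·(cos(135.8°) + j·sin(135.8°)) = -10.83 + j10.53 V
  V2 = 120·(cos(-68.8°) + j·sin(-68.8°)) = 43.39 - j111.9 V
  V3 = 31.2·(cos(-45.0°) + j·sin(-45.0°)) = 22.06 - j22.06 V
Step 2 — Sum components: V_total = 54.63 - j123.4 V.
Step 3 — Convert to polar: |V_total| = 135 V, ∠V_total = -66.1°.

V_total = 135∠-66.1° V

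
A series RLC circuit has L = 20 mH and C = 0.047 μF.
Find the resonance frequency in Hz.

Step 1 — Resonance condition Im(Z)=0 gives ω₀ = 1/√(LC).
Step 2 — ω₀ = 1/√(0.02·4.7e-08) = 3.262e+04 rad/s.
Step 3 — f₀ = ω₀/(2π) = 5191 Hz.

f₀ = 5191 Hz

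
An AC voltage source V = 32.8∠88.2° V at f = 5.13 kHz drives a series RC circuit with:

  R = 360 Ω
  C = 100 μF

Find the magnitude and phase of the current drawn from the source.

Step 1 — Angular frequency: ω = 2π·f = 2π·5130 = 3.223e+04 rad/s.
Step 2 — Component impedances:
  R: Z = R = 360 Ω
  C: Z = 1/(jωC) = -j/(ω·C) = 0 - j0.3102 Ω
Step 3 — Series combination: Z_total = R + C = 360 - j0.3102 Ω = 360∠-0.0° Ω.
Step 4 — Source phasor: V = 32.8∠88.2° V = 1.03 + j32.78 V.
Step 5 — Ohm's law: I = V / Z_total = (1.03 + j32.78) / (360 - j0.3102) = 0.002783 + j0.09107 A.
Step 6 — Convert to polar: |I| = 0.09111 A, ∠I = 88.2°.

I = 0.09111∠88.2° A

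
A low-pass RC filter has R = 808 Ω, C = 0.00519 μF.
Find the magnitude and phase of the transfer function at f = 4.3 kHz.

Step 1 — Angular frequency: ω = 2π·4300 = 2.702e+04 rad/s.
Step 2 — Transfer function: H(jω) = 1/(1 + jωRC).
Step 3 — Denominator: 1 + jωRC = 1 + j·2.702e+04·808·5.19e-09 = 1 + j0.1133.
Step 4 — H = 0.9873 - j0.1119.
Step 5 — Magnitude: |H| = 0.9936 (-0.1 dB); phase: φ = -6.5°.

|H| = 0.9936 (-0.1 dB), φ = -6.5°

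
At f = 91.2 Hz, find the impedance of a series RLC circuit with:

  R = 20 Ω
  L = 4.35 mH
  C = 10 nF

Step 1 — Angular frequency: ω = 2π·f = 2π·91.2 = 573 rad/s.
Step 2 — Component impedances:
  R: Z = R = 20 Ω
  L: Z = jωL = j·573·0.00435 = 0 + j2.493 Ω
  C: Z = 1/(jωC) = -j/(ω·C) = 0 - j1.745e+05 Ω
Step 3 — Series combination: Z_total = R + L + C = 20 - j1.745e+05 Ω = 1.745e+05∠-90.0° Ω.

Z = 20 - j1.745e+05 Ω = 1.745e+05∠-90.0° Ω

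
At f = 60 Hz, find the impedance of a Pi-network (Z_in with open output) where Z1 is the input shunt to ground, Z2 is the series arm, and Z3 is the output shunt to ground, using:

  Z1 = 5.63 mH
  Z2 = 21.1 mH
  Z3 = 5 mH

Step 1 — Angular frequency: ω = 2π·f = 2π·60 = 377 rad/s.
Step 2 — Component impedances:
  Z1: Z = jωL = j·377·0.00563 = 0 + j2.122 Ω
  Z2: Z = jωL = j·377·0.0211 = 0 + j7.955 Ω
  Z3: Z = jωL = j·377·0.005 = 0 + j1.885 Ω
Step 3 — With open output, the series arm Z2 and the output shunt Z3 appear in series to ground: Z2 + Z3 = 0 + j9.839 Ω.
Step 4 — Parallel with input shunt Z1: Z_in = Z1 || (Z2 + Z3) = 0 + j1.746 Ω = 1.746∠90.0° Ω.

Z = 0 + j1.746 Ω = 1.746∠90.0° Ω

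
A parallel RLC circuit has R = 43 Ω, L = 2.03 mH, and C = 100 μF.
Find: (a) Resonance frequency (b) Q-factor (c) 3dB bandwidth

Step 1 — Resonance: ω₀ = 1/√(LC) = 1/√(0.00203·0.0001) = 2219 rad/s.
Step 2 — f₀ = ω₀/(2π) = 353.2 Hz.
Step 3 — Parallel Q: Q = R/(ω₀L) = 43/(2219·0.00203) = 9.544.
Step 4 — Bandwidth: Δω = ω₀/Q = 232.6 rad/s; BW = Δω/(2π) = 37.01 Hz.

(a) f₀ = 353.2 Hz  (b) Q = 9.544  (c) BW = 37.01 Hz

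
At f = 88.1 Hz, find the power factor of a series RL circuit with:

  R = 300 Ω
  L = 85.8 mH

Step 1 — Angular frequency: ω = 2π·f = 2π·88.1 = 553.5 rad/s.
Step 2 — Component impedances:
  R: Z = R = 300 Ω
  L: Z = jωL = j·553.5·0.0858 = 0 + j47.49 Ω
Step 3 — Series combination: Z_total = R + L = 300 + j47.49 Ω = 303.7∠9.0° Ω.
Step 4 — Power factor: PF = cos(φ) = Re(Z)/|Z| = 300/303.74 = 0.9877.
Step 5 — Type: Im(Z) = 47.49 ⇒ lagging (phase φ = 9.0°).

PF = 0.9877 (lagging, φ = 9.0°)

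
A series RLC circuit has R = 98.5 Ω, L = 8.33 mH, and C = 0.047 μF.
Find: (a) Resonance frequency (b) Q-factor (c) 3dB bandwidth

Step 1 — Resonance: ω₀ = 1/√(LC) = 1/√(0.00833·4.7e-08) = 5.054e+04 rad/s.
Step 2 — f₀ = ω₀/(2π) = 8044 Hz.
Step 3 — Series Q: Q = ω₀L/R = 5.054e+04·0.00833/98.5 = 4.274.
Step 4 — Bandwidth: Δω = ω₀/Q = 1.182e+04 rad/s; BW = Δω/(2π) = 1882 Hz.

(a) f₀ = 8044 Hz  (b) Q = 4.274  (c) BW = 1882 Hz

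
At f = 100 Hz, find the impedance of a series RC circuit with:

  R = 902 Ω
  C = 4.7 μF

Step 1 — Angular frequency: ω = 2π·f = 2π·100 = 628.3 rad/s.
Step 2 — Component impedances:
  R: Z = R = 902 Ω
  C: Z = 1/(jωC) = -j/(ω·C) = 0 - j338.6 Ω
Step 3 — Series combination: Z_total = R + C = 902 - j338.6 Ω = 963.5∠-20.6° Ω.

Z = 902 - j338.6 Ω = 963.5∠-20.6° Ω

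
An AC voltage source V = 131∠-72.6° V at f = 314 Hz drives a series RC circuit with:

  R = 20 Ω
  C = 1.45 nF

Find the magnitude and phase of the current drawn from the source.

Step 1 — Angular frequency: ω = 2π·f = 2π·314 = 1973 rad/s.
Step 2 — Component impedances:
  R: Z = R = 20 Ω
  C: Z = 1/(jωC) = -j/(ω·C) = 0 - j3.496e+05 Ω
Step 3 — Series combination: Z_total = R + C = 20 - j3.496e+05 Ω = 3.496e+05∠-90.0° Ω.
Step 4 — Source phasor: V = 131∠-72.6° V = 39.17 - j125 V.
Step 5 — Ohm's law: I = V / Z_total = (39.17 - j125) / (20 - j3.496e+05) = 0.0003576 + j0.000112 A.
Step 6 — Convert to polar: |I| = 0.0003748 A, ∠I = 17.4°.

I = 0.0003748∠17.4° A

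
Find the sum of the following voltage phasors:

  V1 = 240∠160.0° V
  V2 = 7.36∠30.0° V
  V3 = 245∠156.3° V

Step 1 — Convert each phasor to rectangular form:
  V1 = 240·(cos(160.0°) + j·sin(160.0°)) = -225.5 + j82.08 V
  V2 = 7.36·(cos(30.0°) + j·sin(30.0°)) = 6.374 + j3.68 V
  V3 = 245·(cos(156.3°) + j·sin(156.3°)) = -224.3 + j98.48 V
Step 2 — Sum components: V_total = -443.5 + j184.2 V.
Step 3 — Convert to polar: |V_total| = 480.2 V, ∠V_total = 157.4°.

V_total = 480.2∠157.4° V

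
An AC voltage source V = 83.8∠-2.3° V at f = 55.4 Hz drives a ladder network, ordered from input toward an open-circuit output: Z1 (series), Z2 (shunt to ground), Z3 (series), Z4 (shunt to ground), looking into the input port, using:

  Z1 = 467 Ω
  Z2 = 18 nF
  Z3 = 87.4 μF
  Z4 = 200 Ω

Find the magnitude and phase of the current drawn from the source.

Step 1 — Angular frequency: ω = 2π·f = 2π·55.4 = 348.1 rad/s.
Step 2 — Component impedances:
  Z1: Z = R = 467 Ω
  Z2: Z = 1/(jωC) = -j/(ω·C) = 0 - j1.596e+05 Ω
  Z3: Z = 1/(jωC) = -j/(ω·C) = 0 - j32.87 Ω
  Z4: Z = R = 200 Ω
Step 3 — Ladder network (open output): work backward from the far end, alternating series and parallel combinations. Z_in = 666.9 - j33.11 Ω = 667.7∠-2.8° Ω.
Step 4 — Source phasor: V = 83.8∠-2.3° V = 83.73 - j3.363 V.
Step 5 — Ohm's law: I = V / Z_total = (83.73 - j3.363) / (666.9 - j33.11) = 0.1255 + j0.001188 A.
Step 6 — Convert to polar: |I| = 0.1255 A, ∠I = 0.5°.

I = 0.1255∠0.5° A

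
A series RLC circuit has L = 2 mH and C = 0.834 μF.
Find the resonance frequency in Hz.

Step 1 — Resonance condition Im(Z)=0 gives ω₀ = 1/√(LC).
Step 2 — ω₀ = 1/√(0.002·8.34e-07) = 2.449e+04 rad/s.
Step 3 — f₀ = ω₀/(2π) = 3897 Hz.

f₀ = 3897 Hz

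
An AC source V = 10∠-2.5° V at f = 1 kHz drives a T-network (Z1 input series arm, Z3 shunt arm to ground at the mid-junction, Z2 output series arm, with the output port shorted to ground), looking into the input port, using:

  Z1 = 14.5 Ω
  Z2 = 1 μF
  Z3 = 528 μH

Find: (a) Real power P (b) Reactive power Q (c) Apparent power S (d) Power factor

Step 1 — Angular frequency: ω = 2π·f = 2π·1000 = 6283 rad/s.
Step 2 — Component impedances:
  Z1: Z = R = 14.5 Ω
  Z2: Z = 1/(jωC) = -j/(ω·C) = 0 - j159.2 Ω
  Z3: Z = jωL = j·6283·0.000528 = 0 + j3.318 Ω
Step 3 — With the output port shorted to ground, the output series arm Z2 runs from the junction to ground; the shunt arm Z3 also runs from the junction to ground. They appear in parallel: Z3 || Z2 = 0 + j3.388 Ω.
Step 4 — Series with input arm Z1: Z_in = Z1 + (Z3 || Z2) = 14.5 + j3.388 Ω = 14.89∠13.2° Ω.
Step 5 — Source phasor: V = 10∠-2.5° V = 9.99 - j0.4362 V.
Step 6 — Current: I = V / Z = 0.6467 - j0.1812 A = 0.6716∠-15.7° A.
Step 7 — Complex power: S = V·I* = 6.539 + j1.528 VA.
Step 8 — Real power: P = Re(S) = 6.539 W.
Step 9 — Reactive power: Q = Im(S) = 1.528 VAR.
Step 10 — Apparent power: |S| = 6.716 VA.
Step 11 — Power factor: PF = P/|S| = 0.9738 (lagging).

(a) P = 6.539 W  (b) Q = 1.528 VAR  (c) S = 6.716 VA  (d) PF = 0.9738 (lagging)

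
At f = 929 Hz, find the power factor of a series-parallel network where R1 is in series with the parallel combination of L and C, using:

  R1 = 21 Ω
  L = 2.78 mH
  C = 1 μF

Step 1 — Angular frequency: ω = 2π·f = 2π·929 = 5837 rad/s.
Step 2 — Component impedances:
  R1: Z = R = 21 Ω
  L: Z = jωL = j·5837·0.00278 = 0 + j16.23 Ω
  C: Z = 1/(jωC) = -j/(ω·C) = 0 - j171.3 Ω
Step 3 — Parallel branch: L || C = 1/(1/L + 1/C) = 0 + j17.92 Ω.
Step 4 — Series with R1: Z_total = R1 + (L || C) = 21 + j17.92 Ω = 27.61∠40.5° Ω.
Step 5 — Power factor: PF = cos(φ) = Re(Z)/|Z| = 21/27.61 = 0.7606.
Step 6 — Type: Im(Z) = 17.92 ⇒ lagging (phase φ = 40.5°).

PF = 0.7606 (lagging, φ = 40.5°)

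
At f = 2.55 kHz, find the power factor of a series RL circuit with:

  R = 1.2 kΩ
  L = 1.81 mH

Step 1 — Angular frequency: ω = 2π·f = 2π·2550 = 1.602e+04 rad/s.
Step 2 — Component impedances:
  R: Z = R = 1200 Ω
  L: Z = jωL = j·1.602e+04·0.00181 = 0 + j29 Ω
Step 3 — Series combination: Z_total = R + L = 1200 + j29 Ω = 1200∠1.4° Ω.
Step 4 — Power factor: PF = cos(φ) = Re(Z)/|Z| = 1200/1200.4 = 0.9997.
Step 5 — Type: Im(Z) = 29 ⇒ lagging (phase φ = 1.4°).

PF = 0.9997 (lagging, φ = 1.4°)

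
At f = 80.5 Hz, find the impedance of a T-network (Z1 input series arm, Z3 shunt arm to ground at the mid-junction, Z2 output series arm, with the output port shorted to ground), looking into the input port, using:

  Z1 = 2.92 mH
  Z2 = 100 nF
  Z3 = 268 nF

Step 1 — Angular frequency: ω = 2π·f = 2π·80.5 = 505.8 rad/s.
Step 2 — Component impedances:
  Z1: Z = jωL = j·505.8·0.00292 = 0 + j1.477 Ω
  Z2: Z = 1/(jωC) = -j/(ω·C) = 0 - j1.977e+04 Ω
  Z3: Z = 1/(jωC) = -j/(ω·C) = 0 - j7377 Ω
Step 3 — With the output port shorted to ground, the output series arm Z2 runs from the junction to ground; the shunt arm Z3 also runs from the junction to ground. They appear in parallel: Z3 || Z2 = 0 - j5373 Ω.
Step 4 — Series with input arm Z1: Z_in = Z1 + (Z3 || Z2) = 0 - j5371 Ω = 5371∠-90.0° Ω.

Z = 0 - j5371 Ω = 5371∠-90.0° Ω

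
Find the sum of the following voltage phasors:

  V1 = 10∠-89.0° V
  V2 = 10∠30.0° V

Step 1 — Convert each phasor to rectangular form:
  V1 = 10·(cos(-89.0°) + j·sin(-89.0°)) = 0.1745 - j9.998 V
  V2 = 10·(cos(30.0°) + j·sin(30.0°)) = 8.66 + j5 V
Step 2 — Sum components: V_total = 8.835 - j4.998 V.
Step 3 — Convert to polar: |V_total| = 10.15 V, ∠V_total = -29.5°.

V_total = 10.15∠-29.5° V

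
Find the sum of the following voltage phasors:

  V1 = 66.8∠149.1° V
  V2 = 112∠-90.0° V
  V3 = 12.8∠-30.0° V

Step 1 — Convert each phasor to rectangular form:
  V1 = 66.8·(cos(149.1°) + j·sin(149.1°)) = -57.32 + j34.3 V
  V2 = 112·(cos(-90.0°) + j·sin(-90.0°)) = 0 - j112 V
  V3 = 12.8·(cos(-30.0°) + j·sin(-30.0°)) = 11.09 - j6.4 V
Step 2 — Sum components: V_total = -46.23 - j84.1 V.
Step 3 — Convert to polar: |V_total| = 95.97 V, ∠V_total = -118.8°.

V_total = 95.97∠-118.8° V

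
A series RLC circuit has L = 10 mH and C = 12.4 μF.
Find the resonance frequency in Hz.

Step 1 — Resonance condition Im(Z)=0 gives ω₀ = 1/√(LC).
Step 2 — ω₀ = 1/√(0.01·1.24e-05) = 2840 rad/s.
Step 3 — f₀ = ω₀/(2π) = 452 Hz.

f₀ = 452 Hz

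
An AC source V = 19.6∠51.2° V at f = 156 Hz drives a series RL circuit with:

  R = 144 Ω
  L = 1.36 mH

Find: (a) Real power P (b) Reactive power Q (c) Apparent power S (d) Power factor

Step 1 — Angular frequency: ω = 2π·f = 2π·156 = 980.2 rad/s.
Step 2 — Component impedances:
  R: Z = R = 144 Ω
  L: Z = jωL = j·980.2·0.00136 = 0 + j1.333 Ω
Step 3 — Series combination: Z_total = R + L = 144 + j1.333 Ω = 144∠0.5° Ω.
Step 4 — Source phasor: V = 19.6∠51.2° V = 12.28 + j15.28 V.
Step 5 — Current: I = V / Z = 0.08626 + j0.1053 A = 0.1361∠50.7° A.
Step 6 — Complex power: S = V·I* = 2.668 + j0.02469 VA.
Step 7 — Real power: P = Re(S) = 2.668 W.
Step 8 — Reactive power: Q = Im(S) = 0.02469 VAR.
Step 9 — Apparent power: |S| = 2.668 VA.
Step 10 — Power factor: PF = P/|S| = 1 (lagging).

(a) P = 2.668 W  (b) Q = 0.02469 VAR  (c) S = 2.668 VA  (d) PF = 1 (lagging)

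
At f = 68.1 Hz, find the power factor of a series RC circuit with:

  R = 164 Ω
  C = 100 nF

Step 1 — Angular frequency: ω = 2π·f = 2π·68.1 = 427.9 rad/s.
Step 2 — Component impedances:
  R: Z = R = 164 Ω
  C: Z = 1/(jωC) = -j/(ω·C) = 0 - j2.337e+04 Ω
Step 3 — Series combination: Z_total = R + C = 164 - j2.337e+04 Ω = 2.337e+04∠-89.6° Ω.
Step 4 — Power factor: PF = cos(φ) = Re(Z)/|Z| = 164/23371 = 0.007017.
Step 5 — Type: Im(Z) = -2.337e+04 ⇒ leading (phase φ = -89.6°).

PF = 0.007017 (leading, φ = -89.6°)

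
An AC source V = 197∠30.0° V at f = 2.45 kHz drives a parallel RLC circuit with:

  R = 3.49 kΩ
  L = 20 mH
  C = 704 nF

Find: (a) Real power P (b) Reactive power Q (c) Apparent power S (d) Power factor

Step 1 — Angular frequency: ω = 2π·f = 2π·2450 = 1.539e+04 rad/s.
Step 2 — Component impedances:
  R: Z = R = 3490 Ω
  L: Z = jωL = j·1.539e+04·0.02 = 0 + j307.9 Ω
  C: Z = 1/(jωC) = -j/(ω·C) = 0 - j92.27 Ω
Step 3 — Parallel combination: 1/Z_total = 1/R + 1/L + 1/C; Z_total = 4.968 - j131.6 Ω = 131.7∠-87.8° Ω.
Step 4 — Source phasor: V = 197∠30.0° V = 170.6 + j98.5 V.
Step 5 — Current: I = V / Z = -0.6986 + j1.323 A = 1.496∠117.8° A.
Step 6 — Complex power: S = V·I* = 11.12 - j294.5 VA.
Step 7 — Real power: P = Re(S) = 11.12 W.
Step 8 — Reactive power: Q = Im(S) = -294.5 VAR.
Step 9 — Apparent power: |S| = 294.7 VA.
Step 10 — Power factor: PF = P/|S| = 0.03773 (leading).

(a) P = 11.12 W  (b) Q = -294.5 VAR  (c) S = 294.7 VA  (d) PF = 0.03773 (leading)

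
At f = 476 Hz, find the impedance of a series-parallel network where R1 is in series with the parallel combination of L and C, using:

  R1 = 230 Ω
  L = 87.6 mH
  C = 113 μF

Step 1 — Angular frequency: ω = 2π·f = 2π·476 = 2991 rad/s.
Step 2 — Component impedances:
  R1: Z = R = 230 Ω
  L: Z = jωL = j·2991·0.0876 = 0 + j262 Ω
  C: Z = 1/(jωC) = -j/(ω·C) = 0 - j2.959 Ω
Step 3 — Parallel branch: L || C = 1/(1/L + 1/C) = 0 - j2.993 Ω.
Step 4 — Series with R1: Z_total = R1 + (L || C) = 230 - j2.993 Ω = 230∠-0.7° Ω.

Z = 230 - j2.993 Ω = 230∠-0.7° Ω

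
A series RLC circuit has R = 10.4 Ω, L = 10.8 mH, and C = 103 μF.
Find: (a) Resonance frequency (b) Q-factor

Step 1 — Resonance condition Im(Z)=0 gives ω₀ = 1/√(LC).
Step 2 — ω₀ = 1/√(0.0108·0.000103) = 948.1 rad/s.
Step 3 — f₀ = ω₀/(2π) = 150.9 Hz.
Step 4 — Series Q: Q = ω₀L/R = 948.1·0.0108/10.4 = 0.9846.

(a) f₀ = 150.9 Hz  (b) Q = 0.9846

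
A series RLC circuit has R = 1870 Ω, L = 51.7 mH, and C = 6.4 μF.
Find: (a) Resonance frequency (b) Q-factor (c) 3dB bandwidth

Step 1 — Resonance: ω₀ = 1/√(LC) = 1/√(0.0517·6.4e-06) = 1738 rad/s.
Step 2 — f₀ = ω₀/(2π) = 276.7 Hz.
Step 3 — Series Q: Q = ω₀L/R = 1738·0.0517/1870 = 0.04806.
Step 4 — Bandwidth: Δω = ω₀/Q = 3.617e+04 rad/s; BW = Δω/(2π) = 5757 Hz.

(a) f₀ = 276.7 Hz  (b) Q = 0.04806  (c) BW = 5757 Hz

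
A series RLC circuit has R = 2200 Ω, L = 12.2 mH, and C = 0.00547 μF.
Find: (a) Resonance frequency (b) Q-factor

Step 1 — Resonance condition Im(Z)=0 gives ω₀ = 1/√(LC).
Step 2 — ω₀ = 1/√(0.0122·5.47e-09) = 1.224e+05 rad/s.
Step 3 — f₀ = ω₀/(2π) = 1.948e+04 Hz.
Step 4 — Series Q: Q = ω₀L/R = 1.224e+05·0.0122/2200 = 0.6788.

(a) f₀ = 1.948e+04 Hz  (b) Q = 0.6788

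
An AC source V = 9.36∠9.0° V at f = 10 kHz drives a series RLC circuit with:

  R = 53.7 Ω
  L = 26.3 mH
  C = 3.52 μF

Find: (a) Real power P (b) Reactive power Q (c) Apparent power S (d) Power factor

Step 1 — Angular frequency: ω = 2π·f = 2π·1e+04 = 6.283e+04 rad/s.
Step 2 — Component impedances:
  R: Z = R = 53.7 Ω
  L: Z = jωL = j·6.283e+04·0.0263 = 0 + j1652 Ω
  C: Z = 1/(jωC) = -j/(ω·C) = 0 - j4.521 Ω
Step 3 — Series combination: Z_total = R + L + C = 53.7 + j1648 Ω = 1649∠88.1° Ω.
Step 4 — Source phasor: V = 9.36∠9.0° V = 9.245 + j1.464 V.
Step 5 — Current: I = V / Z = 0.00107 - j0.005575 A = 0.005677∠-79.1° A.
Step 6 — Complex power: S = V·I* = 0.001731 + j0.05311 VA.
Step 7 — Real power: P = Re(S) = 0.001731 W.
Step 8 — Reactive power: Q = Im(S) = 0.05311 VAR.
Step 9 — Apparent power: |S| = 0.05313 VA.
Step 10 — Power factor: PF = P/|S| = 0.03257 (lagging).

(a) P = 0.001731 W  (b) Q = 0.05311 VAR  (c) S = 0.05313 VA  (d) PF = 0.03257 (lagging)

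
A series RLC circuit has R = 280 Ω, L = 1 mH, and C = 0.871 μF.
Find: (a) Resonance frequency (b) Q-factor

Step 1 — Resonance condition Im(Z)=0 gives ω₀ = 1/√(LC).
Step 2 — ω₀ = 1/√(0.001·8.71e-07) = 3.388e+04 rad/s.
Step 3 — f₀ = ω₀/(2π) = 5393 Hz.
Step 4 — Series Q: Q = ω₀L/R = 3.388e+04·0.001/280 = 0.121.

(a) f₀ = 5393 Hz  (b) Q = 0.121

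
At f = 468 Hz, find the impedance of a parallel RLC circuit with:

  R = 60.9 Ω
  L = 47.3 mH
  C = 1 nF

Step 1 — Angular frequency: ω = 2π·f = 2π·468 = 2941 rad/s.
Step 2 — Component impedances:
  R: Z = R = 60.9 Ω
  L: Z = jωL = j·2941·0.0473 = 0 + j139.1 Ω
  C: Z = 1/(jωC) = -j/(ω·C) = 0 - j3.401e+05 Ω
Step 3 — Parallel combination: 1/Z_total = 1/R + 1/L + 1/C; Z_total = 51.11 + j22.37 Ω = 55.79∠23.6° Ω.

Z = 51.11 + j22.37 Ω = 55.79∠23.6° Ω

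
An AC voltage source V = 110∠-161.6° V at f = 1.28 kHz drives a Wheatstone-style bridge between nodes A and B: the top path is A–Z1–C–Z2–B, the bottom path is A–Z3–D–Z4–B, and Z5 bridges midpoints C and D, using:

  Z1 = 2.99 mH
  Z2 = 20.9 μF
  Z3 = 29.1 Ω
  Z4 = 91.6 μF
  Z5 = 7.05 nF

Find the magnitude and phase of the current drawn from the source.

Step 1 — Angular frequency: ω = 2π·f = 2π·1280 = 8042 rad/s.
Step 2 — Component impedances:
  Z1: Z = jωL = j·8042·0.00299 = 0 + j24.05 Ω
  Z2: Z = 1/(jωC) = -j/(ω·C) = 0 - j5.949 Ω
  Z3: Z = R = 29.1 Ω
  Z4: Z = 1/(jωC) = -j/(ω·C) = 0 - j1.357 Ω
  Z5: Z = 1/(jωC) = -j/(ω·C) = 0 - j1.764e+04 Ω
Step 3 — Bridge requires nodal analysis (the Z5 bridge couples midpoints C and D, so the two paths cannot be reduced to a simple series/parallel combination). Setting node B to ground and injecting 1 A at node A, the 3-node admittance system at A, C, D solves to V_A = Z_AB = 8.458 + j13.23 Ω = 15.71∠57.4° Ω.
Step 4 — Source phasor: V = 110∠-161.6° V = -104.4 - j34.72 V.
Step 5 — Ohm's law: I = V / Z_total = (-104.4 - j34.72) / (8.458 + j13.23) = -5.442 + j4.409 A.
Step 6 — Convert to polar: |I| = 7.004 A, ∠I = 141.0°.

I = 7.004∠141.0° A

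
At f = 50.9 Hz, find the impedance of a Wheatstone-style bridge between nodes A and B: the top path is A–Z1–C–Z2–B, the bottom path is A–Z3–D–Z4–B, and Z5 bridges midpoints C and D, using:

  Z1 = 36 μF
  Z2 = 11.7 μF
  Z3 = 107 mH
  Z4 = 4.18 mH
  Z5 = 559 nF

Step 1 — Angular frequency: ω = 2π·f = 2π·50.9 = 319.8 rad/s.
Step 2 — Component impedances:
  Z1: Z = 1/(jωC) = -j/(ω·C) = 0 - j86.86 Ω
  Z2: Z = 1/(jωC) = -j/(ω·C) = 0 - j267.2 Ω
  Z3: Z = jωL = j·319.8·0.107 = 0 + j34.22 Ω
  Z4: Z = jωL = j·319.8·0.00418 = 0 + j1.337 Ω
  Z5: Z = 1/(jωC) = -j/(ω·C) = 0 - j5594 Ω
Step 3 — Bridge requires nodal analysis (the Z5 bridge couples midpoints C and D, so the two paths cannot be reduced to a simple series/parallel combination). Setting node B to ground and injecting 1 A at node A, the 3-node admittance system at A, C, D solves to V_A = Z_AB = 0 + j39.67 Ω = 39.67∠90.0° Ω.

Z = 0 + j39.67 Ω = 39.67∠90.0° Ω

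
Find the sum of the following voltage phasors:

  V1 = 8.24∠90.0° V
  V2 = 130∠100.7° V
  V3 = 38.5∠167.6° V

Step 1 — Convert each phasor to rectangular form:
  V1 = 8.24·(cos(90.0°) + j·sin(90.0°)) = 0 + j8.24 V
  V2 = 130·(cos(100.7°) + j·sin(100.7°)) = -24.14 + j127.7 V
  V3 = 38.5·(cos(167.6°) + j·sin(167.6°)) = -37.6 + j8.267 V
Step 2 — Sum components: V_total = -61.74 + j144.2 V.
Step 3 — Convert to polar: |V_total| = 156.9 V, ∠V_total = 113.2°.

V_total = 156.9∠113.2° V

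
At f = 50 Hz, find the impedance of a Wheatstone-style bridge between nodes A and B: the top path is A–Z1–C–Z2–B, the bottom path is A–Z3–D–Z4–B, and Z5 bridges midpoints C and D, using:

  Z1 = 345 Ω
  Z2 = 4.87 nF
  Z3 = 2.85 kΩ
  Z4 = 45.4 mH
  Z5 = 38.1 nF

Step 1 — Angular frequency: ω = 2π·f = 2π·50 = 314.2 rad/s.
Step 2 — Component impedances:
  Z1: Z = R = 345 Ω
  Z2: Z = 1/(jωC) = -j/(ω·C) = 0 - j6.536e+05 Ω
  Z3: Z = R = 2850 Ω
  Z4: Z = jωL = j·314.2·0.0454 = 0 + j14.26 Ω
  Z5: Z = 1/(jωC) = -j/(ω·C) = 0 - j8.355e+04 Ω
Step 3 — Bridge requires nodal analysis (the Z5 bridge couples midpoints C and D, so the two paths cannot be reduced to a simple series/parallel combination). Setting node B to ground and injecting 1 A at node A, the 3-node admittance system at A, C, D solves to V_A = Z_AB = 2845 - j95.19 Ω = 2847∠-1.9° Ω.

Z = 2845 - j95.19 Ω = 2847∠-1.9° Ω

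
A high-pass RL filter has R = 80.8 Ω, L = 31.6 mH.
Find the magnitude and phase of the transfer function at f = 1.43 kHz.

Step 1 — Angular frequency: ω = 2π·1430 = 8985 rad/s.
Step 2 — Transfer function: H(jω) = jωL/(R + jωL).
Step 3 — Numerator jωL = j·283.9; denominator R + jωL = 80.8 + j283.9.
Step 4 — H = 0.9251 + j0.2633.
Step 5 — Magnitude: |H| = 0.9618 (-0.3 dB); phase: φ = 15.9°.

|H| = 0.9618 (-0.3 dB), φ = 15.9°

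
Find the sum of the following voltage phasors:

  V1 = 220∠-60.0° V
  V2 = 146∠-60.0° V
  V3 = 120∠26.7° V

Step 1 — Convert each phasor to rectangular form:
  V1 = 220·(cos(-60.0°) + j·sin(-60.0°)) = 110 - j190.5 V
  V2 = 146·(cos(-60.0°) + j·sin(-60.0°)) = 73 - j126.4 V
  V3 = 120·(cos(26.7°) + j·sin(26.7°)) = 107.2 + j53.92 V
Step 2 — Sum components: V_total = 290.2 - j263 V.
Step 3 — Convert to polar: |V_total| = 391.7 V, ∠V_total = -42.2°.

V_total = 391.7∠-42.2° V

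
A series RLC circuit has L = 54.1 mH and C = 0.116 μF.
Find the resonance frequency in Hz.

Step 1 — Resonance condition Im(Z)=0 gives ω₀ = 1/√(LC).
Step 2 — ω₀ = 1/√(0.0541·1.16e-07) = 1.262e+04 rad/s.
Step 3 — f₀ = ω₀/(2π) = 2009 Hz.

f₀ = 2009 Hz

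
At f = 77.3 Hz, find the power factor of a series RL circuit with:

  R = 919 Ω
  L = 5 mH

Step 1 — Angular frequency: ω = 2π·f = 2π·77.3 = 485.7 rad/s.
Step 2 — Component impedances:
  R: Z = R = 919 Ω
  L: Z = jωL = j·485.7·0.005 = 0 + j2.428 Ω
Step 3 — Series combination: Z_total = R + L = 919 + j2.428 Ω = 919∠0.2° Ω.
Step 4 — Power factor: PF = cos(φ) = Re(Z)/|Z| = 919/919 = 1.
Step 5 — Type: Im(Z) = 2.428 ⇒ lagging (phase φ = 0.2°).

PF = 1 (lagging, φ = 0.2°)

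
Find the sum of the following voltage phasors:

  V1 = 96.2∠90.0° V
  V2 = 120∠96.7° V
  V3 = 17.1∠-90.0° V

Step 1 — Convert each phasor to rectangular form:
  V1 = 96.2·(cos(90.0°) + j·sin(90.0°)) = 0 + j96.2 V
  V2 = 120·(cos(96.7°) + j·sin(96.7°)) = -14 + j119.2 V
  V3 = 17.1·(cos(-90.0°) + j·sin(-90.0°)) = 0 - j17.1 V
Step 2 — Sum components: V_total = -14 + j198.3 V.
Step 3 — Convert to polar: |V_total| = 198.8 V, ∠V_total = 94.0°.

V_total = 198.8∠94.0° V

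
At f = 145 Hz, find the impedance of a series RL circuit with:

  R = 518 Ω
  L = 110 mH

Step 1 — Angular frequency: ω = 2π·f = 2π·145 = 911.1 rad/s.
Step 2 — Component impedances:
  R: Z = R = 518 Ω
  L: Z = jωL = j·911.1·0.11 = 0 + j100.2 Ω
Step 3 — Series combination: Z_total = R + L = 518 + j100.2 Ω = 527.6∠10.9° Ω.

Z = 518 + j100.2 Ω = 527.6∠10.9° Ω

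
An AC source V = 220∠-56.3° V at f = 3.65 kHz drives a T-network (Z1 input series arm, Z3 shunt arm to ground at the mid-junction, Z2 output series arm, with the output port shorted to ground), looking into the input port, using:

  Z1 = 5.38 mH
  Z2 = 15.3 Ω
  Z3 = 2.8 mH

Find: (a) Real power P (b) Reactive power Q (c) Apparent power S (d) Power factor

Step 1 — Angular frequency: ω = 2π·f = 2π·3650 = 2.293e+04 rad/s.
Step 2 — Component impedances:
  Z1: Z = jωL = j·2.293e+04·0.00538 = 0 + j123.4 Ω
  Z2: Z = R = 15.3 Ω
  Z3: Z = jωL = j·2.293e+04·0.0028 = 0 + j64.21 Ω
Step 3 — With the output port shorted to ground, the output series arm Z2 runs from the junction to ground; the shunt arm Z3 also runs from the junction to ground. They appear in parallel: Z3 || Z2 = 14.48 + j3.45 Ω.
Step 4 — Series with input arm Z1: Z_in = Z1 + (Z3 || Z2) = 14.48 + j126.8 Ω = 127.7∠83.5° Ω.
Step 5 — Source phasor: V = 220∠-56.3° V = 122.1 - j183 V.
Step 6 — Current: I = V / Z = -1.316 - j1.113 A = 1.723∠-139.8° A.
Step 7 — Complex power: S = V·I* = 43 + j376.7 VA.
Step 8 — Real power: P = Re(S) = 43 W.
Step 9 — Reactive power: Q = Im(S) = 376.7 VAR.
Step 10 — Apparent power: |S| = 379.1 VA.
Step 11 — Power factor: PF = P/|S| = 0.1134 (lagging).

(a) P = 43 W  (b) Q = 376.7 VAR  (c) S = 379.1 VA  (d) PF = 0.1134 (lagging)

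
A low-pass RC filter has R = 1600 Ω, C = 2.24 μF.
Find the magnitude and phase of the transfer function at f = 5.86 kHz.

Step 1 — Angular frequency: ω = 2π·5860 = 3.682e+04 rad/s.
Step 2 — Transfer function: H(jω) = 1/(1 + jωRC).
Step 3 — Denominator: 1 + jωRC = 1 + j·3.682e+04·1600·2.24e-06 = 1 + j132.
Step 4 — H = 5.742e-05 - j0.007578.
Step 5 — Magnitude: |H| = 0.007578 (-42.4 dB); phase: φ = -89.6°.

|H| = 0.007578 (-42.4 dB), φ = -89.6°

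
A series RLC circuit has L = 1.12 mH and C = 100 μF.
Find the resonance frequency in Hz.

Step 1 — Resonance condition Im(Z)=0 gives ω₀ = 1/√(LC).
Step 2 — ω₀ = 1/√(0.00112·0.0001) = 2988 rad/s.
Step 3 — f₀ = ω₀/(2π) = 475.6 Hz.

f₀ = 475.6 Hz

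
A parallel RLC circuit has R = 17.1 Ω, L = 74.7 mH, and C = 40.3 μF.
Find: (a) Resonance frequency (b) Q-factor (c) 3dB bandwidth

Step 1 — Resonance: ω₀ = 1/√(LC) = 1/√(0.0747·4.03e-05) = 576.4 rad/s.
Step 2 — f₀ = ω₀/(2π) = 91.73 Hz.
Step 3 — Parallel Q: Q = R/(ω₀L) = 17.1/(576.4·0.0747) = 0.3972.
Step 4 — Bandwidth: Δω = ω₀/Q = 1451 rad/s; BW = Δω/(2π) = 231 Hz.

(a) f₀ = 91.73 Hz  (b) Q = 0.3972  (c) BW = 231 Hz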